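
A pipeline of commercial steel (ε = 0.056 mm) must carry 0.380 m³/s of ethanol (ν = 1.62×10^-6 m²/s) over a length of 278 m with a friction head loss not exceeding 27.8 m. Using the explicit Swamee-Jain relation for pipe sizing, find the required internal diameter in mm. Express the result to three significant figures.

Swamee-Jain (Type III): D = 0.66·[ε^1.25·(LQ²/(gh_f))^4.75 + ν·Q^9.4·(L/(gh_f))^5.2]^0.04
LQ²/(gh_f) = 0.1472; L/(gh_f) = 1.019
Term 1 = ε^1.25·(…)^4.75 = 5.40×10^-10; Term 2 = ν·Q^9.4·(…)^5.2 = 2.01×10^-10
D = 0.66·(5.40×10^-10 + 2.01×10^-10)^0.04 = 0.2847 m = 285 mm
Check: V = 5.97 m/s, Re = 1.05×10^6, f = 0.01469, h_f = 26.1 m ≈ 27.8 m ✓

D ≈ 285 mm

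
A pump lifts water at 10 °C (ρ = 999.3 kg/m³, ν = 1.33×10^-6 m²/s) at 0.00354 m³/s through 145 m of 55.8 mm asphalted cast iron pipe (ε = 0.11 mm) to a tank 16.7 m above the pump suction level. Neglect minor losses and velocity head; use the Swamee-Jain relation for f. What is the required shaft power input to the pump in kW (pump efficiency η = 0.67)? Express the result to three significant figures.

V = 4Q/(πD²) = 1.448 m/s; Re = 6.07×10^4; ε/D = 0.00197; f = 0.02622
h_f = f(L/D)V²/2g = 7.278 m
Total head H = z + h_f = 16.7 + 7.278 = 23.98 m
P_hyd = ρgQH = 999.3·9.81·0.00354·23.98 = 0.8321 kW
P_shaft = P_hyd/η = 0.8321/0.67 = 1.242 kW

P_shaft ≈ 1.24 kW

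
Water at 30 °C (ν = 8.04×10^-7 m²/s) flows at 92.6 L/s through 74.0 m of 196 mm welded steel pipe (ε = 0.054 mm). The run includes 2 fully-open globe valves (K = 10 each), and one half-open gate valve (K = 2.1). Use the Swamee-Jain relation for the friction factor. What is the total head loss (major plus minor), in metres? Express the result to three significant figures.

H_L ≈ 13.5 m

V = 4Q/(πD²) = 3.069 m/s; V²/2g = 0.4801 m
Re = 7.48×10^5, ε/D = 2.76×10^-4 → f = 0.01576 (Swamee-Jain)
Major: h_f = f(L/D)·V²/2g = 0.01576·377.6·0.4801 = 2.857 m
Minor: ΣK = 22.1; h_m = ΣK·V²/2g = 10.61 m
Total H_L = 2.857 + 10.61 = 13.47 m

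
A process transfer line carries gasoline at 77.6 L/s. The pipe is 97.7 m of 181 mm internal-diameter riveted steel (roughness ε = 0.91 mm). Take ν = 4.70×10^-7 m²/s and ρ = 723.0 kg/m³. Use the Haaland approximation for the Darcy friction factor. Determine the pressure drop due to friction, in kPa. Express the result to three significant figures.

V = 4Q/(πD²) = 4·0.0776/(π·0.181²) = 3.016 m/s
Re = VD/ν = 3.016·0.181/4.70×10^-7 = 1.16×10^6 → turbulent
ε/D = 0.91/181 = 0.00503
Haaland: f = 0.03055
h_f = f(L/D)V²/(2g) = 0.03055·(97.7/0.181)·3.016²/(2·9.81) = 7.646 m
Δp = ρg·h_f = 723.0·9.81·7.646 = 54.23 kPa

Δp ≈ 54.2 kPa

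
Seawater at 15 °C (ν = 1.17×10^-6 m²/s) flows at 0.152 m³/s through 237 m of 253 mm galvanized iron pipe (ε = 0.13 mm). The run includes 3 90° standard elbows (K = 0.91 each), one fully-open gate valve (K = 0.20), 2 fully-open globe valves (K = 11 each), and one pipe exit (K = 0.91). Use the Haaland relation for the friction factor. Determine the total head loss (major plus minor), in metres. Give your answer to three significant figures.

H_L ≈ 19.7 m

V = 4Q/(πD²) = 3.024 m/s; V²/2g = 0.4659 m
Re = 6.54×10^5, ε/D = 5.14×10^-4 → f = 0.01748 (Haaland)
Major: h_f = f(L/D)·V²/2g = 0.01748·936.8·0.4659 = 7.630 m
Minor: ΣK = 25.8; h_m = ΣK·V²/2g = 12.04 m
Total H_L = 7.630 + 12.04 = 19.67 m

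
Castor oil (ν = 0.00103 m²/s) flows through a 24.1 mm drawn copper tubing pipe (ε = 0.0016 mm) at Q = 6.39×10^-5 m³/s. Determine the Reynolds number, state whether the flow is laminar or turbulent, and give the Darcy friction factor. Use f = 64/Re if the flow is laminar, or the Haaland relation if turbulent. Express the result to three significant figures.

V = 4Q/(πD²) = 0.1401 m/s
Re = VD/ν = 0.1401·0.0241/0.00103 = 3.28
Re < 2300 → laminar → f = 64/Re = 19.53

Re ≈ 3.28; laminar; f = 64/Re ≈ 19.5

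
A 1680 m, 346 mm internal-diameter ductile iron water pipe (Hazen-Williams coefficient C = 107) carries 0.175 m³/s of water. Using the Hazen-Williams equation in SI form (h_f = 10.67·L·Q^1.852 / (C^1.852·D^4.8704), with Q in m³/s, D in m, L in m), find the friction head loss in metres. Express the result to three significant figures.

h_f = 10.67·1680·0.175^1.852 / (107^1.852·0.346^4.8704) = 21.78 m

h_f ≈ 21.8 m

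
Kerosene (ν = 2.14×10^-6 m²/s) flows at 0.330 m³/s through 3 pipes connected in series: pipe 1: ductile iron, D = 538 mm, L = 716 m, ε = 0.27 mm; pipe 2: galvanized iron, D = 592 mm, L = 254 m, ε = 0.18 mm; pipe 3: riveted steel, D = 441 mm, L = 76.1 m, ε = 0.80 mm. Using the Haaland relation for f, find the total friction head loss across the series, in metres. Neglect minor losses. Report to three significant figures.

H ≈ 4.03 m

Pipe 1: V = 1.452 m/s, Re = 3.65×10^5, ε/D = 5.02×10^-4, f = 0.01787, h_1 = f(L/D)V²/2g = 2.554 m
Pipe 2: V = 1.199 m/s, Re = 3.32×10^5, ε/D = 3.04×10^-4, f = 0.01668, h_2 = f(L/D)V²/2g = 0.5244 m
Pipe 3: V = 2.160 m/s, Re = 4.45×10^5, ε/D = 0.00181, f = 0.02326, h_3 = f(L/D)V²/2g = 0.9547 m
Series → Q common, losses add: H = Σh = 4.033 m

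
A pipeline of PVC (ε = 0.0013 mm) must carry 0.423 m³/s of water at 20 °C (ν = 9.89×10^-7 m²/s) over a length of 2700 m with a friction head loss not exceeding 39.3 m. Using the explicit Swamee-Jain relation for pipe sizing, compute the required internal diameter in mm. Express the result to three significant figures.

D ≈ 412 mm

Swamee-Jain (Type III): D = 0.66·[ε^1.25·(LQ²/(gh_f))^4.75 + ν·Q^9.4·(L/(gh_f))^5.2]^0.04
LQ²/(gh_f) = 1.253; L/(gh_f) = 7.003
Term 1 = ε^1.25·(…)^4.75 = 1.28×10^-7; Term 2 = ν·Q^9.4·(…)^5.2 = 7.56×10^-6
D = 0.66·(1.28×10^-7 + 7.56×10^-6)^0.04 = 0.4121 m = 412 mm
Check: V = 3.17 m/s, Re = 1.32×10^6, f = 0.01118, h_f = 37.5 m ≈ 39.3 m ✓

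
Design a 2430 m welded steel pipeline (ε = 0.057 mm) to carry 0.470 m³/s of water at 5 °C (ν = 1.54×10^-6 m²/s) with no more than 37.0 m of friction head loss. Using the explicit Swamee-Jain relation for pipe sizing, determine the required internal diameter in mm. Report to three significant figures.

D ≈ 446 mm

Swamee-Jain (Type III): D = 0.66·[ε^1.25·(LQ²/(gh_f))^4.75 + ν·Q^9.4·(L/(gh_f))^5.2]^0.04
LQ²/(gh_f) = 1.479; L/(gh_f) = 6.695
Term 1 = ε^1.25·(…)^4.75 = 3.18×10^-5; Term 2 = ν·Q^9.4·(…)^5.2 = 2.51×10^-5
D = 0.66·(3.18×10^-5 + 2.51×10^-5)^0.04 = 0.4464 m = 446 mm
Check: V = 3.00 m/s, Re = 8.70×10^5, f = 0.01405, h_f = 35.1 m ≈ 37.0 m ✓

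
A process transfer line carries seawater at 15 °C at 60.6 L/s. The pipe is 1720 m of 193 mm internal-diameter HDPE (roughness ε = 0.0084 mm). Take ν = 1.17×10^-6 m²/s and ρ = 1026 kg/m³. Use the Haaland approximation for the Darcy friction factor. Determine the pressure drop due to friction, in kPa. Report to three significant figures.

V = 4Q/(πD²) = 4·0.0606/(π·0.193²) = 2.071 m/s
Re = VD/ν = 2.071·0.193/1.17×10^-6 = 3.42×10^5 → turbulent
ε/D = 0.0084/193 = 4.35×10^-5
Haaland: f = 0.01441
h_f = f(L/D)V²/(2g) = 0.01441·(1720/0.193)·2.071²/(2·9.81) = 28.09 m
Δp = ρg·h_f = 1026·9.81·28.09 = 282.7 kPa

Δp ≈ 283 kPa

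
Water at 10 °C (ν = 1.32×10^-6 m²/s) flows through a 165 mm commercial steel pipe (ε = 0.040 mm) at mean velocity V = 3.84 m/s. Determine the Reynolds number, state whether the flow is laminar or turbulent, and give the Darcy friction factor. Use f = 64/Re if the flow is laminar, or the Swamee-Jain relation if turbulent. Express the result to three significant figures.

Re = VD/ν = 3.840·0.165/1.32×10^-6 = 4.80×10^5
Re > 4000 → turbulent; ε/D = 2.42×10^-4
Swamee-Jain: f = 0.01595

Re ≈ 4.80×10^5; turbulent; f ≈ 0.0159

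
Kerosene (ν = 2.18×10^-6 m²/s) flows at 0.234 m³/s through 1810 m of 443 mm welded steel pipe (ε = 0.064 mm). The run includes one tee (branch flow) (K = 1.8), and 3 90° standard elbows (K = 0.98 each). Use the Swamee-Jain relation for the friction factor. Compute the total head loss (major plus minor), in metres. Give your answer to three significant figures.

H_L ≈ 8.13 m

V = 4Q/(πD²) = 1.518 m/s; V²/2g = 0.1175 m
Re = 3.09×10^5, ε/D = 1.44×10^-4 → f = 0.01579 (Swamee-Jain)
Major: h_f = f(L/D)·V²/2g = 0.01579·4086·0.1175 = 7.578 m
Minor: ΣK = 4.74; h_m = ΣK·V²/2g = 0.5568 m
Total H_L = 7.578 + 0.5568 = 8.135 m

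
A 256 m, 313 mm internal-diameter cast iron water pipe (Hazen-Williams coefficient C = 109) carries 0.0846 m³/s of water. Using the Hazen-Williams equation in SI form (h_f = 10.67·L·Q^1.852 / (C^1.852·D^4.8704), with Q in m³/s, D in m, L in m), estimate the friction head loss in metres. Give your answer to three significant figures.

h_f ≈ 1.36 m

h_f = 10.67·256·0.0846^1.852 / (109^1.852·0.313^4.8704) = 1.360 m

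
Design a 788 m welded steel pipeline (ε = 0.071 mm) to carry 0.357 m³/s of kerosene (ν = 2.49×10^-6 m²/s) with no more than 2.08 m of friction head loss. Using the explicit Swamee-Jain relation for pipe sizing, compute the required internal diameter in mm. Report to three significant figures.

Swamee-Jain (Type III): D = 0.66·[ε^1.25·(LQ²/(gh_f))^4.75 + ν·Q^9.4·(L/(gh_f))^5.2]^0.04
LQ²/(gh_f) = 4.922; L/(gh_f) = 38.62
Term 1 = ε^1.25·(…)^4.75 = 0.0126; Term 2 = ν·Q^9.4·(…)^5.2 = 0.0277
D = 0.66·(0.0126 + 0.0277)^0.04 = 0.5805 m = 580 mm
Check: V = 1.35 m/s, Re = 3.14×10^5, f = 0.01555, h_f = 1.96 m ≈ 2.08 m ✓

D ≈ 580 mm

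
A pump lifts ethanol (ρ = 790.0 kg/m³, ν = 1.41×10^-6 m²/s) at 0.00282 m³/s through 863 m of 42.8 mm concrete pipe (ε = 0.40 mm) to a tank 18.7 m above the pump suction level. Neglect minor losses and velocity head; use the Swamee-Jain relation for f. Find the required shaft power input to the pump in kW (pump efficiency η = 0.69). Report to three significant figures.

P_shaft ≈ 5.40 kW

V = 4Q/(πD²) = 1.960 m/s; Re = 5.95×10^4; ε/D = 0.00935; f = 0.03843
h_f = f(L/D)V²/2g = 151.7 m
Total head H = z + h_f = 18.7 + 151.7 = 170.4 m
P_hyd = ρgQH = 790.0·9.81·0.00282·170.4 = 3.725 kW
P_shaft = P_hyd/η = 3.725/0.69 = 5.399 kW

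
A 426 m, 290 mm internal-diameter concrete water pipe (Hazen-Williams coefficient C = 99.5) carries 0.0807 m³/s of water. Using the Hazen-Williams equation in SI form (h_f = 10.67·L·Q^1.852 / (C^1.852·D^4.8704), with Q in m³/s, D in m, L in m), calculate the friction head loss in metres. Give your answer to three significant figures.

h_f ≈ 3.56 m

h_f = 10.67·426·0.0807^1.852 / (99.5^1.852·0.290^4.8704) = 3.560 m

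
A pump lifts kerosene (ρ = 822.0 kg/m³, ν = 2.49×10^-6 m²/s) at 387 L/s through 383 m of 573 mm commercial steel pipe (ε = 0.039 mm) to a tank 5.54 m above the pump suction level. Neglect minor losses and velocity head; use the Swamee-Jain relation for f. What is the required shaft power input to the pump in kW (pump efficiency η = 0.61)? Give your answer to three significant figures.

P_shaft ≈ 34.2 kW

V = 4Q/(πD²) = 1.501 m/s; Re = 3.45×10^5; ε/D = 6.81×10^-5; f = 0.01481
h_f = f(L/D)V²/2g = 1.136 m
Total head H = z + h_f = 5.54 + 1.136 = 6.676 m
P_hyd = ρgQH = 822.0·9.81·0.387·6.676 = 20.84 kW
P_shaft = P_hyd/η = 20.84/0.61 = 34.16 kW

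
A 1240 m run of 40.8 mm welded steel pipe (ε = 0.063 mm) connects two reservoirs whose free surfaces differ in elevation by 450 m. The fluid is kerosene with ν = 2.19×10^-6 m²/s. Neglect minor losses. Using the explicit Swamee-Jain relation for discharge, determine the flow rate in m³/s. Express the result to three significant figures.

Swamee-Jain (Type II): Q = -0.965·√(gD⁵h_f/L)·ln[ε/(3.7D) + √(3.17ν²L/(gD³h_f))]
√(gD⁵h_f/L) = √(9.81·0.0408⁵·450/1240) = 6.344×10^-4
ε/(3.7D) = 4.17×10^-4; √(3.17ν²L/(gD³h_f)) = 2.51×10^-4
Q = -0.965·6.344×10^-4·ln(6.681×10^-4) = 0.004476 m³/s
Check: V = 3.42 m/s, Re = 6.38×10^4, f = 0.02501, h_f = 454 m ≈ 450 m ✓

Q ≈ 0.00448 m³/s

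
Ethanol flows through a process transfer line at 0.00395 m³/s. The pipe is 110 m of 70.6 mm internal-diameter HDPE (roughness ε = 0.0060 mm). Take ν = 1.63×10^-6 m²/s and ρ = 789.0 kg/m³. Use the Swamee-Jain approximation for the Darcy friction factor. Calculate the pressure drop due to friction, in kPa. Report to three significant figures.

V = 4Q/(πD²) = 4·0.00395/(π·0.0706²) = 1.009 m/s
Re = VD/ν = 1.009·0.0706/1.63×10^-6 = 4.37×10^4 → turbulent
ε/D = 0.0060/70.6 = 8.50×10^-5
Swamee-Jain: f = 0.02173
h_f = f(L/D)V²/(2g) = 0.02173·(110/0.0706)·1.009²/(2·9.81) = 1.757 m
Δp = ρg·h_f = 789.0·9.81·1.757 = 13.60 kPa

Δp ≈ 13.6 kPa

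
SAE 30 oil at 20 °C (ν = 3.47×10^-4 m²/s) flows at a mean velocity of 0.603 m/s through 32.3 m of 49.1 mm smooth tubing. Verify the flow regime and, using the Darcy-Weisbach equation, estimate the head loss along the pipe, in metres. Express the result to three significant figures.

Re = VD/ν = 0.603·0.04910/3.47×10^-4 = 85.3 → laminar (Re < 2300)
f = 64/Re = 0.7501
h_f = f(L/D)V²/(2g) = 0.7501·(32.3/0.04910)·0.603²/(2·9.81) = 9.145 m

h_f ≈ 9.14 m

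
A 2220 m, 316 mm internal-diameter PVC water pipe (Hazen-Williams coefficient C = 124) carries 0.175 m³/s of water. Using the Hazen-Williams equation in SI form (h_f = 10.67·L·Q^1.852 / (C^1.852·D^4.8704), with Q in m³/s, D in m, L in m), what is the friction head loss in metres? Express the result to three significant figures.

h_f = 10.67·2220·0.175^1.852 / (124^1.852·0.316^4.8704) = 34.07 m

h_f ≈ 34.1 m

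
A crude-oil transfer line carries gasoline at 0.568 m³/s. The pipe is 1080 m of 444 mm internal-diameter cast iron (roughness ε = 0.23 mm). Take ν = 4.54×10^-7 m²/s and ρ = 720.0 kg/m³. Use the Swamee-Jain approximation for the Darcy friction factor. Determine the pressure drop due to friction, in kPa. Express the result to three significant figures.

Δp ≈ 201 kPa

V = 4Q/(πD²) = 4·0.568/(π·0.444²) = 3.669 m/s
Re = VD/ν = 3.669·0.444/4.54×10^-7 = 3.59×10^6 → turbulent
ε/D = 0.23/444 = 5.18×10^-4
Swamee-Jain: f = 0.01703
h_f = f(L/D)V²/(2g) = 0.01703·(1080/0.444)·3.669²/(2·9.81) = 28.41 m
Δp = ρg·h_f = 720.0·9.81·28.41 = 200.6 kPa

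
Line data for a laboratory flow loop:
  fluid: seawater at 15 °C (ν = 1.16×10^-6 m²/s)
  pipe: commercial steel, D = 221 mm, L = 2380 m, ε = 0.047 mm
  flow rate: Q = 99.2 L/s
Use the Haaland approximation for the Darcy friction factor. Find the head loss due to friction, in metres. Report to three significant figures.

V = 4Q/(πD²) = 4·0.0992/(π·0.221²) = 2.586 m/s
Re = VD/ν = 2.586·0.221/1.16×10^-6 = 4.93×10^5 → turbulent
ε/D = 0.047/221 = 2.13×10^-4
Haaland: f = 0.01543
h_f = f(L/D)V²/(2g) = 0.01543·(2380/0.221)·2.586²/(2·9.81) = 56.62 m

h_f ≈ 56.6 m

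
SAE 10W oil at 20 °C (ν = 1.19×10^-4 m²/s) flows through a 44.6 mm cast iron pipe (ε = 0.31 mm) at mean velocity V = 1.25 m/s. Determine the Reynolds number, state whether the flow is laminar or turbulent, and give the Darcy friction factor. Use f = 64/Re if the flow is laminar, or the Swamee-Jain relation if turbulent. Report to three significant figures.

Re = VD/ν = 1.250·0.0446/1.19×10^-4 = 468
Re < 2300 → laminar → f = 64/Re = 0.1366

Re ≈ 468; laminar; f = 64/Re ≈ 0.137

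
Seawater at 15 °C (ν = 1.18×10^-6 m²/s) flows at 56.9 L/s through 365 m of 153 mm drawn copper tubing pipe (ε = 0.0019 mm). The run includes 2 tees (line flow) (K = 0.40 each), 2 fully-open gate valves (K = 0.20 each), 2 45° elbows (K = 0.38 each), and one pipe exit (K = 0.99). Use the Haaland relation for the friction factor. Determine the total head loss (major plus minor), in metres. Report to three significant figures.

V = 4Q/(πD²) = 3.095 m/s; V²/2g = 0.4882 m
Re = 4.01×10^5, ε/D = 1.24×10^-5 → f = 0.01371 (Haaland)
Major: h_f = f(L/D)·V²/2g = 0.01371·2386·0.4882 = 15.97 m
Minor: ΣK = 2.95; h_m = ΣK·V²/2g = 1.440 m
Total H_L = 15.97 + 1.440 = 17.41 m

H_L ≈ 17.4 m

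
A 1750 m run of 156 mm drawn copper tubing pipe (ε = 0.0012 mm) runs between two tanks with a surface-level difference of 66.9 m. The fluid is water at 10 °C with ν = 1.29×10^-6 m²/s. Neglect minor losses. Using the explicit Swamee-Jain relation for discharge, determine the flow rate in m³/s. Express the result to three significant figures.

Q ≈ 0.0549 m³/s

Swamee-Jain (Type II): Q = -0.965·√(gD⁵h_f/L)·ln[ε/(3.7D) + √(3.17ν²L/(gD³h_f))]
√(gD⁵h_f/L) = √(9.81·0.156⁵·66.9/1750) = 0.005886
ε/(3.7D) = 2.08×10^-6; √(3.17ν²L/(gD³h_f)) = 6.09×10^-5
Q = -0.965·0.005886·ln(6.295×10^-5) = 0.05495 m³/s
Check: V = 2.87 m/s, Re = 3.48×10^5, f = 0.01408, h_f = 66.5 m ≈ 66.9 m ✓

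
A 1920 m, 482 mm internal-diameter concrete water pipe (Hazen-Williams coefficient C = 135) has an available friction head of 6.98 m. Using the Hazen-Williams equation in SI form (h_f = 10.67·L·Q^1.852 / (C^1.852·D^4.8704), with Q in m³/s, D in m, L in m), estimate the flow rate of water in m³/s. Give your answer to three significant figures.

Rearranging: Q = [h_f·C^1.852·D^4.8704 / (10.67·L)]^(1/1.852)
Q = [6.98·135^1.852·0.482^4.8704 / (10.67·1920)]^0.540 = 0.2657 m³/s

Q ≈ 0.266 m³/s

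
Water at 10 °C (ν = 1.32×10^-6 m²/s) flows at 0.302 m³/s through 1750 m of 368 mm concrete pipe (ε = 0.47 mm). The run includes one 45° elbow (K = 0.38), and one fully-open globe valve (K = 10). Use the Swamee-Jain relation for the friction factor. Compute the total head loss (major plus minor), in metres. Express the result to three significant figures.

H_L ≈ 45.8 m

V = 4Q/(πD²) = 2.839 m/s; V²/2g = 0.4109 m
Re = 7.92×10^5, ε/D = 0.00128 → f = 0.02128 (Swamee-Jain)
Major: h_f = f(L/D)·V²/2g = 0.02128·4755·0.4109 = 41.57 m
Minor: ΣK = 10.4; h_m = ΣK·V²/2g = 4.265 m
Total H_L = 41.57 + 4.265 = 45.84 m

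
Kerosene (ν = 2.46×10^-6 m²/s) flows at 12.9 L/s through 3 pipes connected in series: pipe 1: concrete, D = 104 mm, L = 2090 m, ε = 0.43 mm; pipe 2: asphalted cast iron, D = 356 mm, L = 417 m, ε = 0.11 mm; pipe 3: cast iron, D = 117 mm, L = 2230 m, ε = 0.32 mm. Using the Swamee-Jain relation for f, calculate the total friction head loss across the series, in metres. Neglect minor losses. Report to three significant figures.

Pipe 1: V = 1.519 m/s, Re = 6.42×10^4, ε/D = 0.00413, f = 0.03061, h_1 = f(L/D)V²/2g = 72.31 m
Pipe 2: V = 0.1296 m/s, Re = 1.88×10^4, ε/D = 3.09×10^-4, f = 0.02697, h_2 = f(L/D)V²/2g = 0.02704 m
Pipe 3: V = 1.200 m/s, Re = 5.71×10^4, ε/D = 0.00274, f = 0.02810, h_3 = f(L/D)V²/2g = 39.29 m
Series → Q common, losses add: H = Σh = 111.6 m

H ≈ 112 m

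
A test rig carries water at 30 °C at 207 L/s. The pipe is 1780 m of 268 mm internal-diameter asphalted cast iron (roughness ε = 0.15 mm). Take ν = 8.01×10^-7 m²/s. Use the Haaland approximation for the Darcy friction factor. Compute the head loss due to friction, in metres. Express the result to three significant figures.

V = 4Q/(πD²) = 4·0.207/(π·0.268²) = 3.670 m/s
Re = VD/ν = 3.670·0.268/8.01×10^-7 = 1.23×10^6 → turbulent
ε/D = 0.15/268 = 5.60×10^-4
Haaland: f = 0.01750
h_f = f(L/D)V²/(2g) = 0.01750·(1780/0.268)·3.670²/(2·9.81) = 79.76 m

h_f ≈ 79.8 m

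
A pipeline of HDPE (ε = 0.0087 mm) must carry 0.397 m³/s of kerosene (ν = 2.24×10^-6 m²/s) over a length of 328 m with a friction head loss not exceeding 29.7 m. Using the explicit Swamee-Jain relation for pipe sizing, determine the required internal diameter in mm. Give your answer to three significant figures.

Swamee-Jain (Type III): D = 0.66·[ε^1.25·(LQ²/(gh_f))^4.75 + ν·Q^9.4·(L/(gh_f))^5.2]^0.04
LQ²/(gh_f) = 0.1774; L/(gh_f) = 1.126
Term 1 = ε^1.25·(…)^4.75 = 1.28×10^-10; Term 2 = ν·Q^9.4·(…)^5.2 = 7.02×10^-10
D = 0.66·(1.28×10^-10 + 7.02×10^-10)^0.04 = 0.2860 m = 286 mm
Check: V = 6.18 m/s, Re = 7.89×10^5, f = 0.01269, h_f = 28.4 m ≈ 29.7 m ✓

D ≈ 286 mm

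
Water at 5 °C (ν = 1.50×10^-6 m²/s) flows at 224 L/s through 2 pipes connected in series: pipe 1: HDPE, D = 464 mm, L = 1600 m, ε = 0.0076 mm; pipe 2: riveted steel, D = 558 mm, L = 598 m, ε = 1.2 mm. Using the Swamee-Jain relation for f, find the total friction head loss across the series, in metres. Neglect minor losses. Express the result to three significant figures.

H ≈ 5.38 m

Pipe 1: V = 1.325 m/s, Re = 4.10×10^5, ε/D = 1.64×10^-5, f = 0.01380, h_1 = f(L/D)V²/2g = 4.256 m
Pipe 2: V = 0.9160 m/s, Re = 3.41×10^5, ε/D = 0.00215, f = 0.02452, h_2 = f(L/D)V²/2g = 1.124 m
Series → Q common, losses add: H = Σh = 5.380 m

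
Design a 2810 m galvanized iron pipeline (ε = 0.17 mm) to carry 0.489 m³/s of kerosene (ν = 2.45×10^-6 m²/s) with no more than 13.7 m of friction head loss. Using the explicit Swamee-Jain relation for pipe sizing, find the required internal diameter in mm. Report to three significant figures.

Swamee-Jain (Type III): D = 0.66·[ε^1.25·(LQ²/(gh_f))^4.75 + ν·Q^9.4·(L/(gh_f))^5.2]^0.04
LQ²/(gh_f) = 5.000; L/(gh_f) = 20.91
Term 1 = ε^1.25·(…)^4.75 = 0.0406; Term 2 = ν·Q^9.4·(…)^5.2 = 0.0216
D = 0.66·(0.0406 + 0.0216)^0.04 = 0.5906 m = 591 mm
Check: V = 1.79 m/s, Re = 4.30×10^5, f = 0.01646, h_f = 12.7 m ≈ 13.7 m ✓

D ≈ 591 mm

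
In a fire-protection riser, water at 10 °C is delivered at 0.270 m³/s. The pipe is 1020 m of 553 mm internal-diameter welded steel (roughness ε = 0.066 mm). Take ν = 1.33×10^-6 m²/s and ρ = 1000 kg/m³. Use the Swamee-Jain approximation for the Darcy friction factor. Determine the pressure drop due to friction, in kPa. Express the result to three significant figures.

V = 4Q/(πD²) = 4·0.270/(π·0.553²) = 1.124 m/s
Re = VD/ν = 1.124·0.553/1.33×10^-6 = 4.67×10^5 → turbulent
ε/D = 0.066/553 = 1.19×10^-4
Swamee-Jain: f = 0.01480
h_f = f(L/D)V²/(2g) = 0.01480·(1020/0.553)·1.124²/(2·9.81) = 1.758 m
Δp = ρg·h_f = 1000·9.81·1.758 = 17.25 kPa

Δp ≈ 17.2 kPa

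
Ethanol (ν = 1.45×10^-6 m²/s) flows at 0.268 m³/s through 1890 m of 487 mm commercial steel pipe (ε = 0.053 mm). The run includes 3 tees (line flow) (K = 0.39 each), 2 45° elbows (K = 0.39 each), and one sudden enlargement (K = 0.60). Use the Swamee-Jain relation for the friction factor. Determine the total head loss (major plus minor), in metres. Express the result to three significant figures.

V = 4Q/(πD²) = 1.439 m/s; V²/2g = 0.1055 m
Re = 4.83×10^5, ε/D = 1.09×10^-4 → f = 0.01463 (Swamee-Jain)
Major: h_f = f(L/D)·V²/2g = 0.01463·3881·0.1055 = 5.989 m
Minor: ΣK = 2.55; h_m = ΣK·V²/2g = 0.2690 m
Total H_L = 5.989 + 0.2690 = 6.258 m

H_L ≈ 6.26 m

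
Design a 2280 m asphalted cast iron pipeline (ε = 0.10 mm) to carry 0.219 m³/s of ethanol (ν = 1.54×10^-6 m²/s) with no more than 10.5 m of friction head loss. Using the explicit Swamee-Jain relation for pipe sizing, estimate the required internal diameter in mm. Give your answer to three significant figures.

D ≈ 430 mm

Swamee-Jain (Type III): D = 0.66·[ε^1.25·(LQ²/(gh_f))^4.75 + ν·Q^9.4·(L/(gh_f))^5.2]^0.04
LQ²/(gh_f) = 1.062; L/(gh_f) = 22.13
Term 1 = ε^1.25·(…)^4.75 = 1.33×10^-5; Term 2 = ν·Q^9.4·(…)^5.2 = 9.60×10^-6
D = 0.66·(1.33×10^-5 + 9.60×10^-6)^0.04 = 0.4304 m = 430 mm
Check: V = 1.50 m/s, Re = 4.21×10^5, f = 0.01604, h_f = 9.80 m ≈ 10.5 m ✓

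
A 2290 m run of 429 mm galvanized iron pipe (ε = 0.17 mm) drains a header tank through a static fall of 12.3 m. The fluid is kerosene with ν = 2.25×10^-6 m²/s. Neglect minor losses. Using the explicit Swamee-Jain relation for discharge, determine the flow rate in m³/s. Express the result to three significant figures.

Q ≈ 0.232 m³/s

Swamee-Jain (Type II): Q = -0.965·√(gD⁵h_f/L)·ln[ε/(3.7D) + √(3.17ν²L/(gD³h_f))]
√(gD⁵h_f/L) = √(9.81·0.429⁵·12.3/2290) = 0.02767
ε/(3.7D) = 1.07×10^-4; √(3.17ν²L/(gD³h_f)) = 6.21×10^-5
Q = -0.965·0.02767·ln(1.692×10^-4) = 0.2319 m³/s
Check: V = 1.60 m/s, Re = 3.06×10^5, f = 0.01768, h_f = 12.4 m ≈ 12.3 m ✓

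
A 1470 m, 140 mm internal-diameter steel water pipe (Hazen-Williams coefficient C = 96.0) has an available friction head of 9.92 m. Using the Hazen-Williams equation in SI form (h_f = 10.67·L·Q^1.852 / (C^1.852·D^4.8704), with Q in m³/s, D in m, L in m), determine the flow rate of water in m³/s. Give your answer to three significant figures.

Q ≈ 0.0102 m³/s

Rearranging: Q = [h_f·C^1.852·D^4.8704 / (10.67·L)]^(1/1.852)
Q = [9.92·96.0^1.852·0.140^4.8704 / (10.67·1470)]^0.540 = 0.01022 m³/s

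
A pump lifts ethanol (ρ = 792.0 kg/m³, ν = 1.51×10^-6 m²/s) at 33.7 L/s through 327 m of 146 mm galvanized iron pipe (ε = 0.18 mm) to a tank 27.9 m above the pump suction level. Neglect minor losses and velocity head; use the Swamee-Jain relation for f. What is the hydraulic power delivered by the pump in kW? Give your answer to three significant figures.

P_hyd ≈ 9.98 kW

V = 4Q/(πD²) = 2.013 m/s; Re = 1.95×10^5; ε/D = 0.00123; f = 0.02210
h_f = f(L/D)V²/2g = 10.22 m
Total head H = z + h_f = 27.9 + 10.22 = 38.12 m
P_hyd = ρgQH = 792.0·9.81·0.0337·38.12 = 9.981 kW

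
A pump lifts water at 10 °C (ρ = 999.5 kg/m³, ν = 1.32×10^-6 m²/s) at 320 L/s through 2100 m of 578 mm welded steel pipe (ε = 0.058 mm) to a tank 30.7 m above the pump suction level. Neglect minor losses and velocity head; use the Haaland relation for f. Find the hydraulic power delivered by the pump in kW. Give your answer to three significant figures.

P_hyd ≈ 109 kW

V = 4Q/(πD²) = 1.220 m/s; Re = 5.34×10^5; ε/D = 1.00×10^-4; f = 0.01416
h_f = f(L/D)V²/2g = 3.900 m
Total head H = z + h_f = 30.7 + 3.900 = 34.60 m
P_hyd = ρgQH = 999.5·9.81·0.320·34.60 = 108.6 kW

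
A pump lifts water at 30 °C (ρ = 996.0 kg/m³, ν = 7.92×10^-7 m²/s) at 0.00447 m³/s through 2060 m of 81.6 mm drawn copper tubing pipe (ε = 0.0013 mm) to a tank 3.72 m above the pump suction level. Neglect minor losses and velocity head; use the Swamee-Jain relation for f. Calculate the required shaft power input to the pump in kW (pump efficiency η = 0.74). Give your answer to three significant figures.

P_shaft ≈ 1.24 kW

V = 4Q/(πD²) = 0.8547 m/s; Re = 8.81×10^4; ε/D = 1.59×10^-5; f = 0.01844
h_f = f(L/D)V²/2g = 17.33 m
Total head H = z + h_f = 3.72 + 17.33 = 21.05 m
P_hyd = ρgQH = 996.0·9.81·0.00447·21.05 = 0.9195 kW
P_shaft = P_hyd/η = 0.9195/0.74 = 1.243 kW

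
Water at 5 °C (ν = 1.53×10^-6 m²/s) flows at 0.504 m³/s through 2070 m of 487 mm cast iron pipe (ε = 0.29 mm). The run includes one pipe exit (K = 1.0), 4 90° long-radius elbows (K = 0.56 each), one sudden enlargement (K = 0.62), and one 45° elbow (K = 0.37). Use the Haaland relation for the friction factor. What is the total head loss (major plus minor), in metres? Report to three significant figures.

H_L ≈ 29.9 m

V = 4Q/(πD²) = 2.706 m/s; V²/2g = 0.3731 m
Re = 8.61×10^5, ε/D = 5.95×10^-4 → f = 0.01786 (Haaland)
Major: h_f = f(L/D)·V²/2g = 0.01786·4251·0.3731 = 28.32 m
Minor: ΣK = 4.23; h_m = ΣK·V²/2g = 1.578 m
Total H_L = 28.32 + 1.578 = 29.90 m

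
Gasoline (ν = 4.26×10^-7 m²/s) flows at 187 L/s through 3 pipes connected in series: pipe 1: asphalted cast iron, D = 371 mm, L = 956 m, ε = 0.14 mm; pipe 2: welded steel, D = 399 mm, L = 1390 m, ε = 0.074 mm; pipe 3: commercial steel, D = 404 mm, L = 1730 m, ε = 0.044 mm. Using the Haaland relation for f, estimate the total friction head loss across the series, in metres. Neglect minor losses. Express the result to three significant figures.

Pipe 1: V = 1.730 m/s, Re = 1.51×10^6, ε/D = 3.77×10^-4, f = 0.01609, h_1 = f(L/D)V²/2g = 6.323 m
Pipe 2: V = 1.496 m/s, Re = 1.40×10^6, ε/D = 1.85×10^-4, f = 0.01420, h_2 = f(L/D)V²/2g = 5.641 m
Pipe 3: V = 1.459 m/s, Re = 1.38×10^6, ε/D = 1.09×10^-4, f = 0.01315, h_3 = f(L/D)V²/2g = 6.110 m
Series → Q common, losses add: H = Σh = 18.07 m

H ≈ 18.1 m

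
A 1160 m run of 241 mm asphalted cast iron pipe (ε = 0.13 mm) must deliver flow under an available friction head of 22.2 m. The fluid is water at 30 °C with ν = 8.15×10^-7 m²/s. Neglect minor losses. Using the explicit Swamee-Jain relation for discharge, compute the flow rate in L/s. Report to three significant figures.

Swamee-Jain (Type II): Q = -0.965·√(gD⁵h_f/L)·ln[ε/(3.7D) + √(3.17ν²L/(gD³h_f))]
√(gD⁵h_f/L) = √(9.81·0.241⁵·22.2/1160) = 0.01235
ε/(3.7D) = 1.46×10^-4; √(3.17ν²L/(gD³h_f)) = 2.83×10^-5
Q = -0.965·0.01235·ln(1.741×10^-4) = 0.1032 m³/s
Check: V = 2.26 m/s, Re = 6.69×10^5, f = 0.01780, h_f = 22.3 m ≈ 22.2 m ✓

Q ≈ 103 L/s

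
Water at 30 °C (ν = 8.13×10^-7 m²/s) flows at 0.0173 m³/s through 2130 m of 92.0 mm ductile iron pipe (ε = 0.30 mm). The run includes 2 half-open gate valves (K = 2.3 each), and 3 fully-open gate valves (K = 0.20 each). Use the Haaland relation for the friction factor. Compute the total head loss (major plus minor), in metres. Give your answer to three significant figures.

H_L ≈ 219 m

V = 4Q/(πD²) = 2.602 m/s; V²/2g = 0.3452 m
Re = 2.94×10^5, ε/D = 0.00326 → f = 0.02723 (Haaland)
Major: h_f = f(L/D)·V²/2g = 0.02723·23152·0.3452 = 217.6 m
Minor: ΣK = 5.20; h_m = ΣK·V²/2g = 1.795 m
Total H_L = 217.6 + 1.795 = 219.4 m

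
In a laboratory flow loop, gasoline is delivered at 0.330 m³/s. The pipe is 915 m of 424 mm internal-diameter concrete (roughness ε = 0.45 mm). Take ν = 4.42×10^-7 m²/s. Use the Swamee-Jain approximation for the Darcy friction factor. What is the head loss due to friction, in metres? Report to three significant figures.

V = 4Q/(πD²) = 4·0.330/(π·0.424²) = 2.337 m/s
Re = VD/ν = 2.337·0.424/4.42×10^-7 = 2.24×10^6 → turbulent
ε/D = 0.45/424 = 0.00106
Swamee-Jain: f = 0.02011
h_f = f(L/D)V²/(2g) = 0.02011·(915/0.424)·2.337²/(2·9.81) = 12.08 m

h_f ≈ 12.1 m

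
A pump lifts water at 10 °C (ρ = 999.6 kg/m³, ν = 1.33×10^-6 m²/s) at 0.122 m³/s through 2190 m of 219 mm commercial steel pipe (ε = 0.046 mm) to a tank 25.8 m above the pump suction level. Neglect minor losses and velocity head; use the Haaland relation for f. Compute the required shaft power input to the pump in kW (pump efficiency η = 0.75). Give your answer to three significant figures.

V = 4Q/(πD²) = 3.239 m/s; Re = 5.33×10^5; ε/D = 2.10×10^-4; f = 0.01530
h_f = f(L/D)V²/2g = 81.83 m
Total head H = z + h_f = 25.8 + 81.83 = 107.6 m
P_hyd = ρgQH = 999.6·9.81·0.122·107.6 = 128.8 kW
P_shaft = P_hyd/η = 128.8/0.75 = 171.7 kW

P_shaft ≈ 172 kW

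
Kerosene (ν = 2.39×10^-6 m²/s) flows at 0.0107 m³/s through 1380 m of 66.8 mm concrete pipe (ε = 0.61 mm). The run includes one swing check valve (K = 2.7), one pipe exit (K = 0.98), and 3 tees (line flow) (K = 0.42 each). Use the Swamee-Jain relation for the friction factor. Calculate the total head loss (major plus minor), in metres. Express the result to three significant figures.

V = 4Q/(πD²) = 3.053 m/s; V²/2g = 0.4751 m
Re = 8.53×10^4, ε/D = 0.00913 → f = 0.03778 (Swamee-Jain)
Major: h_f = f(L/D)·V²/2g = 0.03778·20659·0.4751 = 370.8 m
Minor: ΣK = 4.94; h_m = ΣK·V²/2g = 2.347 m
Total H_L = 370.8 + 2.347 = 373.2 m

H_L ≈ 373 m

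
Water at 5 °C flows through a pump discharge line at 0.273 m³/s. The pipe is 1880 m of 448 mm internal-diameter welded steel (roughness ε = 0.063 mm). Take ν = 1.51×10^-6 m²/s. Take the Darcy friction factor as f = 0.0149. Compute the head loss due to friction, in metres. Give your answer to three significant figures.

h_f ≈ 9.56 m

V = 4Q/(πD²) = 4·0.273/(π·0.448²) = 1.732 m/s
h_f = f(L/D)V²/(2g) = 0.01490·(1880/0.448)·1.732²/(2·9.81) = 9.559 m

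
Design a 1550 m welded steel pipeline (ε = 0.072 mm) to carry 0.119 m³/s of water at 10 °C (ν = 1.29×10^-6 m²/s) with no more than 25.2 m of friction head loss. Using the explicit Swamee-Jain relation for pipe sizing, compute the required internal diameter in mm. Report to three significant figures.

Swamee-Jain (Type III): D = 0.66·[ε^1.25·(LQ²/(gh_f))^4.75 + ν·Q^9.4·(L/(gh_f))^5.2]^0.04
LQ²/(gh_f) = 0.08879; L/(gh_f) = 6.270
Term 1 = ε^1.25·(…)^4.75 = 6.70×10^-11; Term 2 = ν·Q^9.4·(…)^5.2 = 3.69×10^-11
D = 0.66·(6.70×10^-11 + 3.69×10^-11)^0.04 = 0.2632 m = 263 mm
Check: V = 2.19 m/s, Re = 4.46×10^5, f = 0.01630, h_f = 23.4 m ≈ 25.2 m ✓

D ≈ 263 mm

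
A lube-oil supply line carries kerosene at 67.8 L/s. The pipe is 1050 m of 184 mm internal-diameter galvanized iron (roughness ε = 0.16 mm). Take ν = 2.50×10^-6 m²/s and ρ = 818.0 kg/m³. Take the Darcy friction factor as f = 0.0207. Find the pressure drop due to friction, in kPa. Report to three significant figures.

Δp ≈ 314 kPa

V = 4Q/(πD²) = 4·0.0678/(π·0.184²) = 2.550 m/s
h_f = f(L/D)V²/(2g) = 0.02070·(1050/0.184)·2.550²/(2·9.81) = 39.14 m
Δp = ρg·h_f = 818.0·9.81·39.14 = 314.1 kPa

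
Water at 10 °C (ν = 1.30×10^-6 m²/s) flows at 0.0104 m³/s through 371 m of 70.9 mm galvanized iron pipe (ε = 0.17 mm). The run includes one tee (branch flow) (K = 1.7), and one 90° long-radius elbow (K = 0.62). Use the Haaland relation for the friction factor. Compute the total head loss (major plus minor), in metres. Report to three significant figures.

V = 4Q/(πD²) = 2.634 m/s; V²/2g = 0.3537 m
Re = 1.44×10^5, ε/D = 0.00240 → f = 0.02560 (Haaland)
Major: h_f = f(L/D)·V²/2g = 0.02560·5233·0.3537 = 47.37 m
Minor: ΣK = 2.32; h_m = ΣK·V²/2g = 0.8205 m
Total H_L = 47.37 + 0.8205 = 48.19 m

H_L ≈ 48.2 m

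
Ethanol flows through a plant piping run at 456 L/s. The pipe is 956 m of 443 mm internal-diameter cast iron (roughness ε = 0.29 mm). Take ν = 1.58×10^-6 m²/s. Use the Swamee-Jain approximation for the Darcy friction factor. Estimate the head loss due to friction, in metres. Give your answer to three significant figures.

h_f ≈ 17.7 m

V = 4Q/(πD²) = 4·0.456/(π·0.443²) = 2.958 m/s
Re = VD/ν = 2.958·0.443/1.58×10^-6 = 8.29×10^5 → turbulent
ε/D = 0.29/443 = 6.55×10^-4
Swamee-Jain: f = 0.01836
h_f = f(L/D)V²/(2g) = 0.01836·(956/0.443)·2.958²/(2·9.81) = 17.67 m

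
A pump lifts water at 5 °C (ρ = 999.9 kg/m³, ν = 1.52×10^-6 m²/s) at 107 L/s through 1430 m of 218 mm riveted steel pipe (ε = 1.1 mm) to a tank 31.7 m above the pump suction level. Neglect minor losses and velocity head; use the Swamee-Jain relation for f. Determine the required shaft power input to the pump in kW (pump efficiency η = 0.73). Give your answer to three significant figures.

V = 4Q/(πD²) = 2.867 m/s; Re = 4.11×10^5; ε/D = 0.00505; f = 0.03079
h_f = f(L/D)V²/2g = 84.60 m
Total head H = z + h_f = 31.7 + 84.60 = 116.3 m
P_hyd = ρgQH = 999.9·9.81·0.107·116.3 = 122.1 kW
P_shaft = P_hyd/η = 122.1/0.73 = 167.2 kW

P_shaft ≈ 167 kW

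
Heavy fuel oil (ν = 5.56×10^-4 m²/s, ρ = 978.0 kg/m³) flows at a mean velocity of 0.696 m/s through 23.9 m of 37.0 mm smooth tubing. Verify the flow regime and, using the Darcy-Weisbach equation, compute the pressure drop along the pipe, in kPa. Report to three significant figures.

Δp ≈ 211 kPa

Re = VD/ν = 0.696·0.03700/5.56×10^-4 = 46.3 → laminar (Re < 2300)
f = 64/Re = 1.382
h_f = f(L/D)V²/(2g) = 1.382·(23.9/0.03700)·0.696²/(2·9.81) = 22.04 m
Δp = ρg·h_f = 978.0·9.81·22.04 = 211.4 kPa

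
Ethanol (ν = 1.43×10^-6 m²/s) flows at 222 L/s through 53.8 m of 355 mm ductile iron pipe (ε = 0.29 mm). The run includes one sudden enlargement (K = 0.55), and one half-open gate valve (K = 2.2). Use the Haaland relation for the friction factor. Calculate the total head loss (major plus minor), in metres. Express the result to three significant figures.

H_L ≈ 1.45 m

V = 4Q/(πD²) = 2.243 m/s; V²/2g = 0.2564 m
Re = 5.57×10^5, ε/D = 8.17×10^-4 → f = 0.01928 (Haaland)
Major: h_f = f(L/D)·V²/2g = 0.01928·151.5·0.2564 = 0.7493 m
Minor: ΣK = 2.75; h_m = ΣK·V²/2g = 0.7051 m
Total H_L = 0.7493 + 0.7051 = 1.454 m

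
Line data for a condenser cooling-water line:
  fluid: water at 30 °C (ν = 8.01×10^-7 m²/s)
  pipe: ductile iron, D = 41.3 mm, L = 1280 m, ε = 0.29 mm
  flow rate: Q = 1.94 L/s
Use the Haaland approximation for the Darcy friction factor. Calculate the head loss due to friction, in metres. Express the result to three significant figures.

V = 4Q/(πD²) = 4·0.00194/(π·0.0413²) = 1.448 m/s
Re = VD/ν = 1.448·0.0413/8.01×10^-7 = 7.47×10^4 → turbulent
ε/D = 0.29/41.3 = 0.00702
Haaland: f = 0.03473
h_f = f(L/D)V²/(2g) = 0.03473·(1280/0.0413)·1.448²/(2·9.81) = 115.1 m

h_f ≈ 115 m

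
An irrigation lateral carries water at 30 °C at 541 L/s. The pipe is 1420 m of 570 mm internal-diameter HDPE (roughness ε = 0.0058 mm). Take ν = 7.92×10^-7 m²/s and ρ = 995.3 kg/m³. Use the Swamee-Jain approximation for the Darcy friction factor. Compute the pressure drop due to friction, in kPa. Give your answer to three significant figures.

Δp ≈ 62.1 kPa

V = 4Q/(πD²) = 4·0.541/(π·0.570²) = 2.120 m/s
Re = VD/ν = 2.120·0.570/7.92×10^-7 = 1.53×10^6 → turbulent
ε/D = 0.0058/570 = 1.02×10^-5
Swamee-Jain: f = 0.01115
h_f = f(L/D)V²/(2g) = 0.01115·(1420/0.570)·2.120²/(2·9.81) = 6.362 m
Δp = ρg·h_f = 995.3·9.81·6.362 = 62.12 kPa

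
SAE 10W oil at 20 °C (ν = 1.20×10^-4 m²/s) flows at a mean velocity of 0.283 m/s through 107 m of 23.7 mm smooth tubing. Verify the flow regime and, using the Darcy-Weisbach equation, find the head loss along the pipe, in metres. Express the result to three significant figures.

Re = VD/ν = 0.283·0.02370/1.20×10^-4 = 55.9 → laminar (Re < 2300)
f = 64/Re = 1.145
h_f = f(L/D)V²/(2g) = 1.145·(107/0.02370)·0.283²/(2·9.81) = 21.10 m

h_f ≈ 21.1 m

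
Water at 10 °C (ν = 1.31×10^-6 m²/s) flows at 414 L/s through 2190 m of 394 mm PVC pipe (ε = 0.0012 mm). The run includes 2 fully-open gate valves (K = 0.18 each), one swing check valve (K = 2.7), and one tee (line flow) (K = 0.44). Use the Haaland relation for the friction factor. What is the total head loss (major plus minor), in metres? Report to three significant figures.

H_L ≈ 39.9 m

V = 4Q/(πD²) = 3.396 m/s; V²/2g = 0.5877 m
Re = 1.02×10^6, ε/D = 3.05×10^-6 → f = 0.01160 (Haaland)
Major: h_f = f(L/D)·V²/2g = 0.01160·5558·0.5877 = 37.88 m
Minor: ΣK = 3.50; h_m = ΣK·V²/2g = 2.057 m
Total H_L = 37.88 + 2.057 = 39.94 m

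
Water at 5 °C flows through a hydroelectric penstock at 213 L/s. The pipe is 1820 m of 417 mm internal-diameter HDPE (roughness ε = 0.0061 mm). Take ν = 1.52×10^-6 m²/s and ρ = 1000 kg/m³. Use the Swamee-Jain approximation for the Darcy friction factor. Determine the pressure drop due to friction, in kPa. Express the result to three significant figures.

Δp ≈ 72.6 kPa

V = 4Q/(πD²) = 4·0.213/(π·0.417²) = 1.560 m/s
Re = VD/ν = 1.560·0.417/1.52×10^-6 = 4.28×10^5 → turbulent
ε/D = 0.0061/417 = 1.46×10^-5
Swamee-Jain: f = 0.01368
h_f = f(L/D)V²/(2g) = 0.01368·(1820/0.417)·1.560²/(2·9.81) = 7.400 m
Δp = ρg·h_f = 1000·9.81·7.400 = 72.59 kPa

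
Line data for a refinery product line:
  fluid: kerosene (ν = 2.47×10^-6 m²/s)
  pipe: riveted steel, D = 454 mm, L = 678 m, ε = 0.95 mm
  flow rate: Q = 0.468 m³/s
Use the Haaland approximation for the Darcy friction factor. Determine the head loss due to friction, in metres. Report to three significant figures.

h_f ≈ 15.3 m

V = 4Q/(πD²) = 4·0.468/(π·0.454²) = 2.891 m/s
Re = VD/ν = 2.891·0.454/2.47×10^-6 = 5.31×10^5 → turbulent
ε/D = 0.95/454 = 0.00209
Haaland: f = 0.02405
h_f = f(L/D)V²/(2g) = 0.02405·(678/0.454)·2.891²/(2·9.81) = 15.30 m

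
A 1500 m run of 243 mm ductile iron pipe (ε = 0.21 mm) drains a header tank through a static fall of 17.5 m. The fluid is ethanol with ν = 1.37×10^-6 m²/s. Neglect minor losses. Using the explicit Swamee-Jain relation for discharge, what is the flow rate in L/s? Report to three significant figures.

Q ≈ 77.3 L/s

Swamee-Jain (Type II): Q = -0.965·√(gD⁵h_f/L)·ln[ε/(3.7D) + √(3.17ν²L/(gD³h_f))]
√(gD⁵h_f/L) = √(9.81·0.243⁵·17.5/1500) = 0.009847
ε/(3.7D) = 2.34×10^-4; √(3.17ν²L/(gD³h_f)) = 6.02×10^-5
Q = -0.965·0.009847·ln(2.938×10^-4) = 0.07728 m³/s
Check: V = 1.67 m/s, Re = 2.96×10^5, f = 0.02018, h_f = 17.6 m ≈ 17.5 m ✓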